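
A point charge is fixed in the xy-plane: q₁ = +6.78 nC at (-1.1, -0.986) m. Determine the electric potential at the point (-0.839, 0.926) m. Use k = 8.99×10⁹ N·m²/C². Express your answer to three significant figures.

31.6 V

The total potential is the scalar sum of each charge's contribution, V = Σ kqᵢ/rᵢ.
Distances from the field point to each charge: r₁ = 1.93 m.
V = k[(6.78×10⁻⁹)/(1.93)] = 31.6 V.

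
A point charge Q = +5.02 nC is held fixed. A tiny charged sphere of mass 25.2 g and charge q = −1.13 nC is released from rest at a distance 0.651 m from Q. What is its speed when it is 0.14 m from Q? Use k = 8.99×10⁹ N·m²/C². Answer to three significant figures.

Only the electrostatic force acts, so mechanical energy is conserved: ½mv² = U₁ − U₂ = kQq(1/r₁ − 1/r₂).
U₁ − U₂ = (8.99×10⁹ N·m²/C²)(5.02×10⁻⁹ C)(-1.13×10⁻⁹ C)(1/0.651 − 1/0.140) = 2.86×10⁻⁷ J.
v = √(2·2.86×10⁻⁷/0.0252) = 4.76×10⁻³ m/s.

4.76×10⁻³ m/s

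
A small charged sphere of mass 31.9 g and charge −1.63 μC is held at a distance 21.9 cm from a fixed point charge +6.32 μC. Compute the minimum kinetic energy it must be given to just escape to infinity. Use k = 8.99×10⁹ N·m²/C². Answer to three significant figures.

To just escape, total mechanical energy must reach zero at infinity: ½mv²_min + U = 0, so ½mv²_min = −U = |kQq|/r.
|U| = |kQq|/r = (8.99×10⁹ N·m²/C²)(6.32×10⁻⁶)(1.63×10⁻⁶)/(0.219) = 0.423 J.

0.423 J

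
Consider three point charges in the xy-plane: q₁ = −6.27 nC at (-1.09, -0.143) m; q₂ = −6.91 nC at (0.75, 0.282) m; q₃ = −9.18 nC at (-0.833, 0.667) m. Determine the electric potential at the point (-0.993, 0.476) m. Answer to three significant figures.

The total potential is the scalar sum of each charge's contribution, V = Σ kqᵢ/rᵢ.
Distances from the field point to each charge: r₁ = 0.627 m, r₂ = 1.75 m, r₃ = 0.249 m.
V = k[(-6.27×10⁻⁹)/(0.627) + (-6.91×10⁻⁹)/(1.75) + (-9.18×10⁻⁹)/(0.249)] = -457 V.

-457 V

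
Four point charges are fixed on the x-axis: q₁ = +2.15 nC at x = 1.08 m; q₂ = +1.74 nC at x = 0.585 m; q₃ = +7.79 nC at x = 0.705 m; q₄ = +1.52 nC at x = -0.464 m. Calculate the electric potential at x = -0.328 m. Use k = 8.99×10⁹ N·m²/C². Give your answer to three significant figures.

199 V

Electric potential is a scalar, so the contributions from each charge add algebraically: V = Σ kqᵢ/rᵢ.
Distances from the field point to each charge: r₁ = 1.41 m, r₂ = 0.913 m, r₃ = 1.03 m, r₄ = 0.136 m.
V = k[(2.15×10⁻⁹)/(1.41) + (1.74×10⁻⁹)/(0.913) + (7.79×10⁻⁹)/(1.03) + (1.52×10⁻⁹)/(0.136)] = 199 V.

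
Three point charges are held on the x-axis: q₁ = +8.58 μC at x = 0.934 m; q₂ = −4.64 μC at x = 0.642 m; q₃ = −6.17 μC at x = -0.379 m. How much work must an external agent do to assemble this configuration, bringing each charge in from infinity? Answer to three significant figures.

-1.34 J

The work to assemble the configuration equals its total potential energy, U = Σ kqᵢqⱼ/rᵢⱼ over all pairs.
Pair separations: r₁₂ = 0.292 m, r₁₃ = 1.31 m, r₂₃ = 1.02 m.
U = (-1.23) + (-0.362) + (0.252) = -1.34 J.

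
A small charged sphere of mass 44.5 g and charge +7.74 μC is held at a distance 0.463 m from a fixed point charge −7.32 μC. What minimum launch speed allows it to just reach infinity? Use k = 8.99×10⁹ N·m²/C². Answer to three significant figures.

7.03 m/s

To just escape, total mechanical energy must reach zero at infinity: ½mv²_min + U = 0, so ½mv²_min = −U = |kQq|/r.
|U| = |kQq|/r = (8.99×10⁹ N·m²/C²)(7.32×10⁻⁶)(7.74×10⁻⁶)/(0.463) = 1.10 J.
v_min = √(2|U|/m) = √(2·1.10/0.0445) = 7.03 m/s.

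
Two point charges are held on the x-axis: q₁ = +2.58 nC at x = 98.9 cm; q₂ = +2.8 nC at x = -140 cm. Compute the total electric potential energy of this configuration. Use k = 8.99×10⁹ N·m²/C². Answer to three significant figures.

The work to assemble the configuration equals its total potential energy, U = Σ kqᵢqⱼ/rᵢⱼ over all pairs.
Pair separations: r₁₂ = 2.39 m.
U = (2.72×10⁻⁸) = 2.72×10⁻⁸ J.

2.72×10⁻⁸ J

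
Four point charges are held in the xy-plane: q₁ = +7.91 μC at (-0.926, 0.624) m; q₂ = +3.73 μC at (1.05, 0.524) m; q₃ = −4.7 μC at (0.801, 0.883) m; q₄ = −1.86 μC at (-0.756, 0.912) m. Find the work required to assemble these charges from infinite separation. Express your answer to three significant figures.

-0.797 J

The work to assemble the configuration equals its total potential energy, U = Σ kqᵢqⱼ/rᵢⱼ over all pairs.
Pair separations: r₁₂ = 1.98 m, r₁₃ = 1.75 m, r₁₄ = 0.334 m, r₂₃ = 0.437 m, r₂₄ = 1.85 m, r₃₄ = 1.56 m.
Summing all 6 pair terms gives U = -0.797 J.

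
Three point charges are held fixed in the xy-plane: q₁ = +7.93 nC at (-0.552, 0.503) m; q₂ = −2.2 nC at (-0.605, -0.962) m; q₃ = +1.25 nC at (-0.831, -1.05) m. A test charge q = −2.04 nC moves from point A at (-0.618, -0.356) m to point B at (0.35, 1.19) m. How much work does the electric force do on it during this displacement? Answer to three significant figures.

The work done by the electric force is W_field = −ΔU = −q(V_B − V_A) = q(V_A − V_B).
At A: distances to the source charges are 0.862 m, 0.606 m, 0.726 m; V_A = Σ kqᵢ/rᵢ = 65.6 V.
At B: distances to the source charges are 1.13 m, 2.35 m, 2.53 m; V_B = Σ kqᵢ/rᵢ = 58.9 V.
ΔV = V_B − V_A = -6.69 V.
W_field = −qΔV = −(-2.04×10⁻⁹ C)(-6.69 V) = -1.36×10⁻⁸ J.

-1.36×10⁻⁸ J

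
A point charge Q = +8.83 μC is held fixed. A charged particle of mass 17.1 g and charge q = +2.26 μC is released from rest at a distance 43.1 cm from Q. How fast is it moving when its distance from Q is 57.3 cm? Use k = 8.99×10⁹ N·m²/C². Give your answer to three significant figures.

3.47 m/s

Only the electrostatic force acts, so mechanical energy is conserved: ½mv² = U₁ − U₂ = kQq(1/r₁ − 1/r₂).
U₁ − U₂ = (8.99×10⁹ N·m²/C²)(8.83×10⁻⁶ C)(2.26×10⁻⁶ C)(1/0.431 − 1/0.573) = 0.103 J.
v = √(2·0.103/0.0171) = 3.47 m/s.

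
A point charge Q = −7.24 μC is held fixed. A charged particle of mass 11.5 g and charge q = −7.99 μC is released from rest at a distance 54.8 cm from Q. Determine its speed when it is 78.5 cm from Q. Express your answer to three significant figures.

7.06 m/s

Only the electrostatic force acts, so mechanical energy is conserved: ½mv² = U₁ − U₂ = kQq(1/r₁ − 1/r₂).
U₁ − U₂ = (8.99×10⁹ N·m²/C²)(-7.24×10⁻⁶ C)(-7.99×10⁻⁶ C)(1/0.548 − 1/0.785) = 0.287 J.
v = √(2·0.287/0.0115) = 7.06 m/s.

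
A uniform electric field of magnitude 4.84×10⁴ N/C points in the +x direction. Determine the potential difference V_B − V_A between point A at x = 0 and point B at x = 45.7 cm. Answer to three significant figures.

-2.21×10⁴ V

In a uniform field, potential decreases in the direction of E: V_B − V_A = −E·Δx.
V_B − V_A = −(4.84×10⁴ V/m)(0.457 m) = -2.21×10⁴ V.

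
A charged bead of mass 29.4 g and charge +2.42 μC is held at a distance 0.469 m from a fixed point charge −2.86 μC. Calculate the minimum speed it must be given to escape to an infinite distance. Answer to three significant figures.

3.00 m/s

To just escape, total mechanical energy must reach zero at infinity: ½mv²_min + U = 0, so ½mv²_min = −U = |kQq|/r.
|U| = |kQq|/r = (8.99×10⁹ N·m²/C²)(2.86×10⁻⁶)(2.42×10⁻⁶)/(0.469) = 0.133 J.
v_min = √(2|U|/m) = √(2·0.133/0.0294) = 3.00 m/s.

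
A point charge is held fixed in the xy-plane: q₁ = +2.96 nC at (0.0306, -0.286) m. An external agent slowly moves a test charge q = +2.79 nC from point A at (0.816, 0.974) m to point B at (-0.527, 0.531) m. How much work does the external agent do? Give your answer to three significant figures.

For quasistatic motion the external work equals the change in potential energy: W_ext = qΔV = q(V_B − V_A).
At A: distance to the source charge is 1.48 m; V_A = kq₁/r = 17.9 V.
At B: distance to the source charge is 0.989 m; V_B = kq₁/r = 26.9 V.
ΔV = V_B − V_A = 8.98 V.
W_ext = qΔV = (2.79×10⁻⁹ C)(8.98 V) = 2.51×10⁻⁸ J.

2.51×10⁻⁸ J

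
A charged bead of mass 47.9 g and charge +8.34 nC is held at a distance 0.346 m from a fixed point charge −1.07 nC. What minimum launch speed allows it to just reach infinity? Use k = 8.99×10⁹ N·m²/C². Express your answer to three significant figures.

3.11×10⁻³ m/s

To just escape, total mechanical energy must reach zero at infinity: ½mv²_min + U = 0, so ½mv²_min = −U = |kQq|/r.
|U| = |kQq|/r = (8.99×10⁹ N·m²/C²)(1.07×10⁻⁹)(8.34×10⁻⁹)/(0.346) = 2.32×10⁻⁷ J.
v_min = √(2|U|/m) = √(2·2.32×10⁻⁷/0.0479) = 3.11×10⁻³ m/s.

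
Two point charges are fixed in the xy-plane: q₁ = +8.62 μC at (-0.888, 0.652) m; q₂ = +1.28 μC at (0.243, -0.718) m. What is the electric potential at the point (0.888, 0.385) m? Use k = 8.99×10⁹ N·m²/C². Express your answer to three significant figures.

5.22×10⁴ V

Electric potential is a scalar, so the contributions from each charge add algebraically: V = Σ kqᵢ/rᵢ.
Distances from the field point to each charge: r₁ = 1.80 m, r₂ = 1.28 m.
V = k[(8.62×10⁻⁶)/(1.80) + (1.28×10⁻⁶)/(1.28)] = 5.22×10⁴ V.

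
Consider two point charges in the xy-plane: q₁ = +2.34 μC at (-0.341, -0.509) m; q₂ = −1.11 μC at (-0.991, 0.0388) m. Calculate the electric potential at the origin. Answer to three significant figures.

The total potential is the scalar sum of each charge's contribution, V = Σ kqᵢ/rᵢ.
Distances from the field point to each charge: r₁ = 0.613 m, r₂ = 0.992 m.
V = k[(2.34×10⁻⁶)/(0.613) + (-1.11×10⁻⁶)/(0.992)] = 2.43×10⁴ V.

2.43×10⁴ V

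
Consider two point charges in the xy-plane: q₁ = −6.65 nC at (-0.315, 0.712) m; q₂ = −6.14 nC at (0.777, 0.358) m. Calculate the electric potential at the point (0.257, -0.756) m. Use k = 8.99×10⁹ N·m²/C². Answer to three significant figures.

The total potential is the scalar sum of each charge's contribution, V = Σ kqᵢ/rᵢ.
Distances from the field point to each charge: r₁ = 1.58 m, r₂ = 1.23 m.
V = k[(-6.65×10⁻⁹)/(1.58) + (-6.14×10⁻⁹)/(1.23)] = -82.8 V.

-82.8 V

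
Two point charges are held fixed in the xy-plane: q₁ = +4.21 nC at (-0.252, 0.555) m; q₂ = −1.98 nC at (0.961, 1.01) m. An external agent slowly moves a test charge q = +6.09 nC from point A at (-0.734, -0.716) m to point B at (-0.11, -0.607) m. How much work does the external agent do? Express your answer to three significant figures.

1.62×10⁻⁸ J

For quasistatic motion the external work equals the change in potential energy: W_ext = qΔV = q(V_B − V_A).
At A: distances to the source charges are 1.36 m, 2.42 m; V_A = Σ kqᵢ/rᵢ = 20.5 V.
At B: distances to the source charges are 1.17 m, 1.94 m; V_B = Σ kqᵢ/rᵢ = 23.2 V.
ΔV = V_B − V_A = 2.67 V.
W_ext = qΔV = (6.09×10⁻⁹ C)(2.67 V) = 1.62×10⁻⁸ J.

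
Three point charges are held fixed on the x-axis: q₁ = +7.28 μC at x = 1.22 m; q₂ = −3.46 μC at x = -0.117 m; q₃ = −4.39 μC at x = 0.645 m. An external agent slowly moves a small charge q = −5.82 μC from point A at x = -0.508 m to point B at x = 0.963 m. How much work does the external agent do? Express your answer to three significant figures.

-1.03 J

For quasistatic motion the external work equals the change in potential energy: W_ext = qΔV = q(V_B − V_A).
At A: distances to the source charges are 1.73 m, 0.391 m, 1.15 m; V_A = Σ kqᵢ/rᵢ = -7.59×10⁴ V.
At B: distances to the source charges are 0.257 m, 1.08 m, 0.318 m; V_B = Σ kqᵢ/rᵢ = 1.02×10⁵ V.
ΔV = V_B − V_A = 1.78×10⁵ V.
W_ext = qΔV = (-5.82×10⁻⁶ C)(1.78×10⁵ V) = -1.03 J.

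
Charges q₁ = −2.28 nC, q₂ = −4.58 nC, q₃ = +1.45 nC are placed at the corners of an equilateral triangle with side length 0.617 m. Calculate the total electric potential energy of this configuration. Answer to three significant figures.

7.22×10⁻⁹ J

The assembly work is the sum of pairwise potential energies, U = Σ_{i<j} kqᵢqⱼ/rᵢⱼ.
All three pair separations equal the side length, 0.617 m.
U = (1.52×10⁻⁷) + (-4.82×10⁻⁸) + (-9.68×10⁻⁸) = 7.22×10⁻⁹ J.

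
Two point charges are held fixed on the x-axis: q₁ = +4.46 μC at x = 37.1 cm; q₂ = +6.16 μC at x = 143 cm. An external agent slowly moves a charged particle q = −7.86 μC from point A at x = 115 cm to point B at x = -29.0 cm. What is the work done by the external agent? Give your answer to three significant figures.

1.23 J

For quasistatic motion the external work equals the change in potential energy: W_ext = qΔV = q(V_B − V_A).
At A: distances to the source charges are 0.779 m, 0.280 m; V_A = Σ kqᵢ/rᵢ = 2.49×10⁵ V.
At B: distances to the source charges are 0.661 m, 1.72 m; V_B = Σ kqᵢ/rᵢ = 9.29×10⁴ V.
ΔV = V_B − V_A = -1.56×10⁵ V.
W_ext = qΔV = (-7.86×10⁻⁶ C)(-1.56×10⁵ V) = 1.23 J.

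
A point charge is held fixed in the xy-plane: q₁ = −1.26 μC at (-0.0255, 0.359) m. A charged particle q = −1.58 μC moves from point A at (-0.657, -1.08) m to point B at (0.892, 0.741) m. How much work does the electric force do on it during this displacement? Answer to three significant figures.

The work done by the electric force is W_field = −ΔU = −q(V_B − V_A) = q(V_A − V_B).
At A: distance to the source charge is 1.57 m; V_A = kq₁/r = -7210 V.
At B: distance to the source charge is 0.994 m; V_B = kq₁/r = -1.14×10⁴ V.
ΔV = V_B − V_A = -4190 V.
W_field = −qΔV = −(-1.58×10⁻⁶ C)(-4190 V) = -6.62×10⁻³ J.

-6.62×10⁻³ J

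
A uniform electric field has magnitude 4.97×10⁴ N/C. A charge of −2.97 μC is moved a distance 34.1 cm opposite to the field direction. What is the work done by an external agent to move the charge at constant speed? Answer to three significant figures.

The potential change for a displacement 34.1 cm opposite to the field direction is ΔV = +Ed = 1.69×10⁴ V.
W_ext = qΔV = -0.0503 J.

-0.0503 J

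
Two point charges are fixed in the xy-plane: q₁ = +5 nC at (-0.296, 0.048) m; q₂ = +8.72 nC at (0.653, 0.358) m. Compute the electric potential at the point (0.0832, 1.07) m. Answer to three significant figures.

The total potential is the scalar sum of each charge's contribution, V = Σ kqᵢ/rᵢ.
Distances from the field point to each charge: r₁ = 1.09 m, r₂ = 0.912 m.
V = k[(5.00×10⁻⁹)/(1.09) + (8.72×10⁻⁹)/(0.912)] = 127 V.

127 V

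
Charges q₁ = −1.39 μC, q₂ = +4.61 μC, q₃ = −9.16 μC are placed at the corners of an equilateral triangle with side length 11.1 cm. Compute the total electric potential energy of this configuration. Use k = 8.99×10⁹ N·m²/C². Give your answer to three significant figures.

The work to assemble the configuration equals its total potential energy, U = Σ kqᵢqⱼ/rᵢⱼ over all pairs.
All three pair separations equal the side length, 0.111 m.
U = (-0.519) + (1.03) + (-3.42) = -2.91 J.

-2.91 J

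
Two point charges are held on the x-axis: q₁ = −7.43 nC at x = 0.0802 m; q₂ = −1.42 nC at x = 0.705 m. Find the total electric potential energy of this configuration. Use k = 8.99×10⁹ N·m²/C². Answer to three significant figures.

The work to assemble the configuration equals its total potential energy, U = Σ kqᵢqⱼ/rᵢⱼ over all pairs.
Pair separations: r₁₂ = 0.625 m.
U = (1.52×10⁻⁷) = 1.52×10⁻⁷ J.

1.52×10⁻⁷ J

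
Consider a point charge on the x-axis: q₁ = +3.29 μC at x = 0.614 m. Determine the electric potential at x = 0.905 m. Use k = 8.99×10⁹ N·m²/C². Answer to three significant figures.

1.02×10⁵ V

The total potential is the scalar sum of each charge's contribution, V = Σ kqᵢ/rᵢ.
V = k[(3.29×10⁻⁶)/(0.291)] = 1.02×10⁵ V.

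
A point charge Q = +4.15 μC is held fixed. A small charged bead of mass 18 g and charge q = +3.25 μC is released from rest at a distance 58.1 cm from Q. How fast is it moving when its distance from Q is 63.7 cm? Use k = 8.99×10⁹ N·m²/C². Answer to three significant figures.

1.43 m/s

Only the electrostatic force acts, so mechanical energy is conserved: ½mv² = U₁ − U₂ = kQq(1/r₁ − 1/r₂).
U₁ − U₂ = (8.99×10⁹ N·m²/C²)(4.15×10⁻⁶ C)(3.25×10⁻⁶ C)(1/0.581 − 1/0.637) = 0.0183 J.
v = √(2·0.0183/0.0180) = 1.43 m/s.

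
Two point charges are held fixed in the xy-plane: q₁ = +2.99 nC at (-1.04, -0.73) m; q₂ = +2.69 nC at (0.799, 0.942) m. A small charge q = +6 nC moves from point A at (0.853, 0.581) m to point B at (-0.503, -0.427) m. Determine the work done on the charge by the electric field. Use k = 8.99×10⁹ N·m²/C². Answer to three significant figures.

1.29×10⁻⁷ J

The work done by the electric force is W_field = −ΔU = −q(V_B − V_A) = q(V_A − V_B).
At A: distances to the source charges are 2.30 m, 0.365 m; V_A = Σ kqᵢ/rᵢ = 77.9 V.
At B: distances to the source charges are 0.617 m, 1.89 m; V_B = Σ kqᵢ/rᵢ = 56.4 V.
ΔV = V_B − V_A = -21.5 V.
W_field = −qΔV = −(6.00×10⁻⁹ C)(-21.5 V) = 1.29×10⁻⁷ J.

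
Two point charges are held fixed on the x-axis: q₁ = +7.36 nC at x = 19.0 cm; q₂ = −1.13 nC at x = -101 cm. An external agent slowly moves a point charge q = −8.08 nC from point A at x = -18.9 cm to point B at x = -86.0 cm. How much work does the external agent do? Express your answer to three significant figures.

1.35×10⁻⁶ J

For quasistatic motion the external work equals the change in potential energy: W_ext = qΔV = q(V_B − V_A).
At A: distances to the source charges are 0.379 m, 0.821 m; V_A = Σ kqᵢ/rᵢ = 162 V.
At B: distances to the source charges are 1.05 m, 0.150 m; V_B = Σ kqᵢ/rᵢ = -4.71 V.
ΔV = V_B − V_A = -167 V.
W_ext = qΔV = (-8.08×10⁻⁹ C)(-167 V) = 1.35×10⁻⁶ J.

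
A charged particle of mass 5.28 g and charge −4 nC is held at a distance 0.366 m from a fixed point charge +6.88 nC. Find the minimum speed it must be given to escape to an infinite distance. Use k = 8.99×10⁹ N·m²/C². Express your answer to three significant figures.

To just escape, total mechanical energy must reach zero at infinity: ½mv²_min + U = 0, so ½mv²_min = −U = |kQq|/r.
|U| = |kQq|/r = (8.99×10⁹ N·m²/C²)(6.88×10⁻⁹)(4.00×10⁻⁹)/(0.366) = 6.76×10⁻⁷ J.
v_min = √(2|U|/m) = √(2·6.76×10⁻⁷/5.28×10⁻³) = 0.0160 m/s.

0.0160 m/s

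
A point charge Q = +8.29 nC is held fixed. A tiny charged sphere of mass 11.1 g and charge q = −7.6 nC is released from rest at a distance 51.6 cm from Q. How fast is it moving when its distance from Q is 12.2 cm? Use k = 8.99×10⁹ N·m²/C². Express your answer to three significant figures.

0.0253 m/s

Only the electrostatic force acts, so mechanical energy is conserved: ½mv² = U₁ − U₂ = kQq(1/r₁ − 1/r₂).
U₁ − U₂ = (8.99×10⁹ N·m²/C²)(8.29×10⁻⁹ C)(-7.60×10⁻⁹ C)(1/0.516 − 1/0.122) = 3.54×10⁻⁶ J.
v = √(2·3.54×10⁻⁶/0.0111) = 0.0253 m/s.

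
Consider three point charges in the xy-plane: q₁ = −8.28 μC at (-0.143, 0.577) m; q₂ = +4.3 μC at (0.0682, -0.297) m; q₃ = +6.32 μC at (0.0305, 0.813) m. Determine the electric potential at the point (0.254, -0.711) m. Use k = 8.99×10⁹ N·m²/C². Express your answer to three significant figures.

The total potential is the scalar sum of each charge's contribution, V = Σ kqᵢ/rᵢ.
Distances from the field point to each charge: r₁ = 1.35 m, r₂ = 0.454 m, r₃ = 1.54 m.
V = k[(-8.28×10⁻⁶)/(1.35) + (4.30×10⁻⁶)/(0.454) + (6.32×10⁻⁶)/(1.54)] = 6.68×10⁴ V.

6.68×10⁴ V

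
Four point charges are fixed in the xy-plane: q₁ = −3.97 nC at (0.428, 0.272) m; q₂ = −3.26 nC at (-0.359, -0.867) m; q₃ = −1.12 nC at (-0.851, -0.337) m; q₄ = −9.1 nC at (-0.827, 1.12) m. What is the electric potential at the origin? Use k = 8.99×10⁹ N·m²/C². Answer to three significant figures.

-171 V

Electric potential is a scalar, so the contributions from each charge add algebraically: V = Σ kqᵢ/rᵢ.
Distances from the field point to each charge: r₁ = 0.507 m, r₂ = 0.938 m, r₃ = 0.915 m, r₄ = 1.39 m.
V = k[(-3.97×10⁻⁹)/(0.507) + (-3.26×10⁻⁹)/(0.938) + (-1.12×10⁻⁹)/(0.915) + (-9.10×10⁻⁹)/(1.39)] = -171 V.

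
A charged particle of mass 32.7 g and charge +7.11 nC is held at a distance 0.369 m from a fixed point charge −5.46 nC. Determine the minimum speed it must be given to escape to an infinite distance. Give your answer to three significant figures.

To just escape, total mechanical energy must reach zero at infinity: ½mv²_min + U = 0, so ½mv²_min = −U = |kQq|/r.
|U| = |kQq|/r = (8.99×10⁹ N·m²/C²)(5.46×10⁻⁹)(7.11×10⁻⁹)/(0.369) = 9.46×10⁻⁷ J.
v_min = √(2|U|/m) = √(2·9.46×10⁻⁷/0.0327) = 7.61×10⁻³ m/s.

7.61×10⁻³ m/s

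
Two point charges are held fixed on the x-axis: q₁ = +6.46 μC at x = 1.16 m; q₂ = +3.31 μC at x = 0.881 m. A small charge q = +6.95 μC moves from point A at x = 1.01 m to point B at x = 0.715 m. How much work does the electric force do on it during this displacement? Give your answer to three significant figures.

The work done by the electric force is W_field = −ΔU = −q(V_B − V_A) = q(V_A − V_B).
At A: distances to the source charges are 0.150 m, 0.129 m; V_A = Σ kqᵢ/rᵢ = 6.18×10⁵ V.
At B: distances to the source charges are 0.445 m, 0.166 m; V_B = Σ kqᵢ/rᵢ = 3.10×10⁵ V.
ΔV = V_B − V_A = -3.08×10⁵ V.
W_field = −qΔV = −(6.95×10⁻⁶ C)(-3.08×10⁵ V) = 2.14 J.

2.14 J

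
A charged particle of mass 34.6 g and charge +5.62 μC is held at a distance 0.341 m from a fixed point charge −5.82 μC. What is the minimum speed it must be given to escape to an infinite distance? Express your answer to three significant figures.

To just escape, total mechanical energy must reach zero at infinity: ½mv²_min + U = 0, so ½mv²_min = −U = |kQq|/r.
|U| = |kQq|/r = (8.99×10⁹ N·m²/C²)(5.82×10⁻⁶)(5.62×10⁻⁶)/(0.341) = 0.862 J.
v_min = √(2|U|/m) = √(2·0.862/0.0346) = 7.06 m/s.

7.06 m/s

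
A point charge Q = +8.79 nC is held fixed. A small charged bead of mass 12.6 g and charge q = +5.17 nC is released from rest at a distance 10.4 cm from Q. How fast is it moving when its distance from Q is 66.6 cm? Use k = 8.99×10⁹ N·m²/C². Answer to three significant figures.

Only the electrostatic force acts, so mechanical energy is conserved: ½mv² = U₁ − U₂ = kQq(1/r₁ − 1/r₂).
U₁ − U₂ = (8.99×10⁹ N·m²/C²)(8.79×10⁻⁹ C)(5.17×10⁻⁹ C)(1/0.104 − 1/0.666) = 3.31×10⁻⁶ J.
v = √(2·3.31×10⁻⁶/0.0126) = 0.0229 m/s.

0.0229 m/s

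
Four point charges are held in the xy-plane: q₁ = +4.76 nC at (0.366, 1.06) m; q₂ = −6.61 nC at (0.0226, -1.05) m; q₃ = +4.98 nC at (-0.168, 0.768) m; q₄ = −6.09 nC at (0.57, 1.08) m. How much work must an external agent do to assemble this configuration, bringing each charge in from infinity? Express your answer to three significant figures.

-1.39×10⁻⁶ J

The assembly work is the sum of pairwise potential energies, U = Σ_{i<j} kqᵢqⱼ/rᵢⱼ.
Pair separations: r₁₂ = 2.14 m, r₁₃ = 0.609 m, r₁₄ = 0.205 m, r₂₃ = 1.83 m, r₂₄ = 2.20 m, r₃₄ = 0.801 m.
Summing all 6 pair terms gives U = -1.39×10⁻⁶ J.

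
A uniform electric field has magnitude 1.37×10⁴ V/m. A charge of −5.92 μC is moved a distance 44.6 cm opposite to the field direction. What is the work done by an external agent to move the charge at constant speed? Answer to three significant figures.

The potential change for a displacement 44.6 cm opposite to the field direction is ΔV = +Ed = 6110 V.
W_ext = qΔV = -0.0362 J.

-0.0362 J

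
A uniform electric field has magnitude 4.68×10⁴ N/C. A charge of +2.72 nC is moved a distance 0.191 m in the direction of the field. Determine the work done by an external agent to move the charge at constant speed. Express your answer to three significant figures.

-2.43×10⁻⁵ J

The potential change for a displacement 0.191 m in the direction of the field is ΔV = −Ed = -8940 V.
W_ext = qΔV = -2.43×10⁻⁵ J.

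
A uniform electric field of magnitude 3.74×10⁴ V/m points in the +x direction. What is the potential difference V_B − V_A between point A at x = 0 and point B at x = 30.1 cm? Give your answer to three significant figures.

-1.13×10⁴ V

In a uniform field, potential decreases in the direction of E: V_B − V_A = −E·Δx.
V_B − V_A = −(3.74×10⁴ V/m)(0.301 m) = -1.13×10⁴ V.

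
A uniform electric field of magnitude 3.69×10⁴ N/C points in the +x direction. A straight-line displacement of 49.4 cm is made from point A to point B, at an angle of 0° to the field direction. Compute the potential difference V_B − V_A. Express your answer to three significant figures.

-1.82×10⁴ V

Only the component of displacement along E changes the potential: ΔV = −E·d·cosθ.
ΔV = −(3.69×10⁴ V/m)(0.494 m)cos0° = -1.82×10⁴ V.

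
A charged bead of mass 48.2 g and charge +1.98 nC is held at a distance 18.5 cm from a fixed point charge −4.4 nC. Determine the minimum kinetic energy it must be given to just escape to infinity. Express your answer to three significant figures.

To just escape, total mechanical energy must reach zero at infinity: ½mv²_min + U = 0, so ½mv²_min = −U = |kQq|/r.
|U| = |kQq|/r = (8.99×10⁹ N·m²/C²)(4.40×10⁻⁹)(1.98×10⁻⁹)/(0.185) = 4.23×10⁻⁷ J.

4.23×10⁻⁷ J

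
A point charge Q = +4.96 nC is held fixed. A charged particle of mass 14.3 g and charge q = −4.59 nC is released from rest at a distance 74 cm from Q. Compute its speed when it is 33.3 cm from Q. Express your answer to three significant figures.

6.88×10⁻³ m/s

Only the electrostatic force acts, so mechanical energy is conserved: ½mv² = U₁ − U₂ = kQq(1/r₁ − 1/r₂).
U₁ − U₂ = (8.99×10⁹ N·m²/C²)(4.96×10⁻⁹ C)(-4.59×10⁻⁹ C)(1/0.740 − 1/0.333) = 3.38×10⁻⁷ J.
v = √(2·3.38×10⁻⁷/0.0143) = 6.88×10⁻³ m/s.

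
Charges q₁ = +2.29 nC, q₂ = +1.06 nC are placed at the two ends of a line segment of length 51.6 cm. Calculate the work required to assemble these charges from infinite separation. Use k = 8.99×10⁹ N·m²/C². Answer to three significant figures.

4.23×10⁻⁸ J

The assembly work is the sum of pairwise potential energies, U = Σ_{i<j} kqᵢqⱼ/rᵢⱼ.
The separation is r = 0.516 m.
U = (4.23×10⁻⁸) = 4.23×10⁻⁸ J.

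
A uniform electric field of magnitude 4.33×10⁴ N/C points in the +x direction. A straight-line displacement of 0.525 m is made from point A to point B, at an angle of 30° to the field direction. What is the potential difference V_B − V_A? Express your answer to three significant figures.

Only the component of displacement along E changes the potential: ΔV = −E·d·cosθ.
ΔV = −(4.33×10⁴ V/m)(0.525 m)cos30° = -1.97×10⁴ V.

-1.97×10⁴ V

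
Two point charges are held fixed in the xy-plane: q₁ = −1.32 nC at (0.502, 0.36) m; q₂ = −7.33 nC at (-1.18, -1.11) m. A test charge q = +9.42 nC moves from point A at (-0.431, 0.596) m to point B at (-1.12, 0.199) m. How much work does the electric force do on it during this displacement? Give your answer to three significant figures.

The work done by the electric force is W_field = −ΔU = −q(V_B − V_A) = q(V_A − V_B).
At A: distances to the source charges are 0.962 m, 1.86 m; V_A = Σ kqᵢ/rᵢ = -47.7 V.
At B: distances to the source charges are 1.63 m, 1.31 m; V_B = Σ kqᵢ/rᵢ = -57.6 V.
ΔV = V_B − V_A = -9.87 V.
W_field = −qΔV = −(9.42×10⁻⁹ C)(-9.87 V) = 9.30×10⁻⁸ J.

9.30×10⁻⁸ J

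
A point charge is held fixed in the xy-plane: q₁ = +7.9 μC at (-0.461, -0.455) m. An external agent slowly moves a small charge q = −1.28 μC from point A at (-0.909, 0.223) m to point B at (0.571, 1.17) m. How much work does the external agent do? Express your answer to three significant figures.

For quasistatic motion the external work equals the change in potential energy: W_ext = qΔV = q(V_B − V_A).
At A: distance to the source charge is 0.813 m; V_A = kq₁/r = 8.74×10⁴ V.
At B: distance to the source charge is 1.93 m; V_B = kq₁/r = 3.69×10⁴ V.
ΔV = V_B − V_A = -5.05×10⁴ V.
W_ext = qΔV = (-1.28×10⁻⁶ C)(-5.05×10⁴ V) = 0.0646 J.

0.0646 J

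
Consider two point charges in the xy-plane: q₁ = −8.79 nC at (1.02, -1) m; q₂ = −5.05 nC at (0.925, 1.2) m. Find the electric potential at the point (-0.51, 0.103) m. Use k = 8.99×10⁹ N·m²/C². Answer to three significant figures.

The total potential is the scalar sum of each charge's contribution, V = Σ kqᵢ/rᵢ.
Distances from the field point to each charge: r₁ = 1.89 m, r₂ = 1.81 m.
V = k[(-8.79×10⁻⁹)/(1.89) + (-5.05×10⁻⁹)/(1.81)] = -67.0 V.

-67.0 V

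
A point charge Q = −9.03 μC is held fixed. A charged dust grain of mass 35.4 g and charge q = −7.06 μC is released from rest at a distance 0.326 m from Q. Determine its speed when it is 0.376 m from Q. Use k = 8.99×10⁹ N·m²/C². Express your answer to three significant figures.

3.63 m/s

Only the electrostatic force acts, so mechanical energy is conserved: ½mv² = U₁ − U₂ = kQq(1/r₁ − 1/r₂).
U₁ − U₂ = (8.99×10⁹ N·m²/C²)(-9.03×10⁻⁶ C)(-7.06×10⁻⁶ C)(1/0.326 − 1/0.376) = 0.234 J.
v = √(2·0.234/0.0354) = 3.63 m/s.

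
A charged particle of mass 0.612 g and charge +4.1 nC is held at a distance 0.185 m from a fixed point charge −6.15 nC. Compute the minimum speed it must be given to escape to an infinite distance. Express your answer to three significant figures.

To just escape, total mechanical energy must reach zero at infinity: ½mv²_min + U = 0, so ½mv²_min = −U = |kQq|/r.
|U| = |kQq|/r = (8.99×10⁹ N·m²/C²)(6.15×10⁻⁹)(4.10×10⁻⁹)/(0.185) = 1.23×10⁻⁶ J.
v_min = √(2|U|/m) = √(2·1.23×10⁻⁶/6.12×10⁻⁴) = 0.0633 m/s.

0.0633 m/s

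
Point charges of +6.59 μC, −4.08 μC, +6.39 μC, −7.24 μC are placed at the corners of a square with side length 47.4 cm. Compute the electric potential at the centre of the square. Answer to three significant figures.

4.45×10⁴ V

Electric potential is a scalar, so the contributions from each charge add algebraically: V = Σ kqᵢ/rᵢ.
The distance from each corner to the centre is a√2/2 = 0.335 m.
V = k[(6.59×10⁻⁶)/(0.335) + (-4.08×10⁻⁶)/(0.335) + (6.39×10⁻⁶)/(0.335) + (-7.24×10⁻⁶)/(0.335)] = 4.45×10⁴ V.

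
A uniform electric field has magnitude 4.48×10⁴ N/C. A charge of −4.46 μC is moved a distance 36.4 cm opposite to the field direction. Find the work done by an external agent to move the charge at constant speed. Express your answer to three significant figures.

-0.0727 J

The potential change for a displacement 36.4 cm opposite to the field direction is ΔV = +Ed = 1.63×10⁴ V.
W_ext = qΔV = -0.0727 J.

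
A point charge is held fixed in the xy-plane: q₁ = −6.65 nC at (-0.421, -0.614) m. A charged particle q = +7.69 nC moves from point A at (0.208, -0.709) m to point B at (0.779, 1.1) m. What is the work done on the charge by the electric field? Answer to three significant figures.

-5.03×10⁻⁷ J

The work done by the electric force is W_field = −ΔU = −q(V_B − V_A) = q(V_A − V_B).
At A: distance to the source charge is 0.636 m; V_A = kq₁/r = -94.0 V.
At B: distance to the source charge is 2.09 m; V_B = kq₁/r = -28.6 V.
ΔV = V_B − V_A = 65.4 V.
W_field = −qΔV = −(7.69×10⁻⁹ C)(65.4 V) = -5.03×10⁻⁷ J.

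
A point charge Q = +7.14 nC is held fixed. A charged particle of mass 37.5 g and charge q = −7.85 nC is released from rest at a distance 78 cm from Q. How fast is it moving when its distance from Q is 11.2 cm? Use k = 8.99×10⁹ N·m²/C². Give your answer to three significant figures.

Only the electrostatic force acts, so mechanical energy is conserved: ½mv² = U₁ − U₂ = kQq(1/r₁ − 1/r₂).
U₁ − U₂ = (8.99×10⁹ N·m²/C²)(7.14×10⁻⁹ C)(-7.85×10⁻⁹ C)(1/0.780 − 1/0.112) = 3.85×10⁻⁶ J.
v = √(2·3.85×10⁻⁶/0.0375) = 0.0143 m/s.

0.0143 m/s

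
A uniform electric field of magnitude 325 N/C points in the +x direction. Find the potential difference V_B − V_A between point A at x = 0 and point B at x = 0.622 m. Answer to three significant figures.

In a uniform field, potential decreases in the direction of E: V_B − V_A = −E·Δx.
V_B − V_A = −(325 V/m)(0.622 m) = -202 V.

-202 V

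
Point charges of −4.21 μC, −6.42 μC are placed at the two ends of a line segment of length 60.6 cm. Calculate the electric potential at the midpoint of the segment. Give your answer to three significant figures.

-3.15×10⁵ V

The total potential is the scalar sum of each charge's contribution, V = Σ kqᵢ/rᵢ.
Each charge is 0.303 m from the midpoint.
V = k[(-4.21×10⁻⁶)/(0.303) + (-6.42×10⁻⁶)/(0.303)] = -3.15×10⁵ V.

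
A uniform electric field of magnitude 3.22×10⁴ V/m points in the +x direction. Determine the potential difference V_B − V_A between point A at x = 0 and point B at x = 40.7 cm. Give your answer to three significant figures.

In a uniform field, potential decreases in the direction of E: V_B − V_A = −E·Δx.
V_B − V_A = −(3.22×10⁴ V/m)(0.407 m) = -1.31×10⁴ V.

-1.31×10⁴ V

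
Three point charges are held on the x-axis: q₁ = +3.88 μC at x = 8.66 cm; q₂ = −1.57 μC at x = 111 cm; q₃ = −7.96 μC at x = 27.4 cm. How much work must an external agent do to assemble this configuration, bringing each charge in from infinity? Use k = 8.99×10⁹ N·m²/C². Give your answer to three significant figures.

-1.40 J

The assembly work is the sum of pairwise potential energies, U = Σ_{i<j} kqᵢqⱼ/rᵢⱼ.
Pair separations: r₁₂ = 1.02 m, r₁₃ = 0.187 m, r₂₃ = 0.836 m.
U = (-0.0535) + (-1.48) + (0.134) = -1.40 J.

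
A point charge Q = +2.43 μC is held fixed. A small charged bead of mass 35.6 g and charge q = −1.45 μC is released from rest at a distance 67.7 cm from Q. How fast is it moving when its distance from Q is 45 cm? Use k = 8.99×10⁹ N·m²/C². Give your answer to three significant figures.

1.15 m/s

Only the electrostatic force acts, so mechanical energy is conserved: ½mv² = U₁ − U₂ = kQq(1/r₁ − 1/r₂).
U₁ − U₂ = (8.99×10⁹ N·m²/C²)(2.43×10⁻⁶ C)(-1.45×10⁻⁶ C)(1/0.677 − 1/0.450) = 0.0236 J.
v = √(2·0.0236/0.0356) = 1.15 m/s.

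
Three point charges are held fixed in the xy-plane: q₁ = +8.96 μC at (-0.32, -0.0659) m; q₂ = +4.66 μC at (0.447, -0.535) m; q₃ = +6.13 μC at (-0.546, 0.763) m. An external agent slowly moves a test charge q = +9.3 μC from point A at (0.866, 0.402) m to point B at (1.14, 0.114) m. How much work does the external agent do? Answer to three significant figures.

For quasistatic motion the external work equals the change in potential energy: W_ext = qΔV = q(V_B − V_A).
At A: distances to the source charges are 1.27 m, 1.03 m, 1.46 m; V_A = Σ kqᵢ/rᵢ = 1.42×10⁵ V.
At B: distances to the source charges are 1.47 m, 0.949 m, 1.81 m; V_B = Σ kqᵢ/rᵢ = 1.29×10⁵ V.
ΔV = V_B − V_A = -1.24×10⁴ V.
W_ext = qΔV = (9.30×10⁻⁶ C)(-1.24×10⁴ V) = -0.116 J.

-0.116 J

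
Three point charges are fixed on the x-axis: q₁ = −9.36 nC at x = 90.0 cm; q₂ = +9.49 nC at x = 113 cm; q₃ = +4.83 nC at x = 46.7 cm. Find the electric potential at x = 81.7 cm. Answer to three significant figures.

-617 V

The total potential is the scalar sum of each charge's contribution, V = Σ kqᵢ/rᵢ.
Distances from the field point to each charge: r₁ = 0.0830 m, r₂ = 0.313 m, r₃ = 0.350 m.
V = k[(-9.36×10⁻⁹)/(0.0830) + (9.49×10⁻⁹)/(0.313) + (4.83×10⁻⁹)/(0.350)] = -617 V.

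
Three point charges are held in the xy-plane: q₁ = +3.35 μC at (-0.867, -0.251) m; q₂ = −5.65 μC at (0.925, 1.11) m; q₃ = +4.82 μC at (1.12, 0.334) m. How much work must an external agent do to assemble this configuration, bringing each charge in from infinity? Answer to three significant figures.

-0.312 J

The assembly work is the sum of pairwise potential energies, U = Σ_{i<j} kqᵢqⱼ/rᵢⱼ.
Pair separations: r₁₂ = 2.25 m, r₁₃ = 2.07 m, r₂₃ = 0.800 m.
U = (-0.0756) + (0.0701) + (-0.306) = -0.312 J.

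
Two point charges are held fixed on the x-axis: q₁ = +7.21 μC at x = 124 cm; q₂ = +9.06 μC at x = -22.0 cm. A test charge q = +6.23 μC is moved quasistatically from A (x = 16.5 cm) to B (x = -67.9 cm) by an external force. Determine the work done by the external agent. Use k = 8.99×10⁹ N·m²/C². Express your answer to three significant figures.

-0.378 J

For quasistatic motion the external work equals the change in potential energy: W_ext = qΔV = q(V_B − V_A).
At A: distances to the source charges are 1.07 m, 0.385 m; V_A = Σ kqᵢ/rᵢ = 2.72×10⁵ V.
At B: distances to the source charges are 1.92 m, 0.459 m; V_B = Σ kqᵢ/rᵢ = 2.11×10⁵ V.
ΔV = V_B − V_A = -6.06×10⁴ V.
W_ext = qΔV = (6.23×10⁻⁶ C)(-6.06×10⁴ V) = -0.378 J.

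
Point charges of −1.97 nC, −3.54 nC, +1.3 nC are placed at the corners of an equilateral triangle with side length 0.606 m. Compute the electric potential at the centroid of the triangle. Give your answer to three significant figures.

-108 V

Electric potential is a scalar, so the contributions from each charge add algebraically: V = Σ kqᵢ/rᵢ.
The distance from each vertex to the centroid is a/√3 = 0.350 m.
V = k[(-1.97×10⁻⁹)/(0.350) + (-3.54×10⁻⁹)/(0.350) + (1.30×10⁻⁹)/(0.350)] = -108 V.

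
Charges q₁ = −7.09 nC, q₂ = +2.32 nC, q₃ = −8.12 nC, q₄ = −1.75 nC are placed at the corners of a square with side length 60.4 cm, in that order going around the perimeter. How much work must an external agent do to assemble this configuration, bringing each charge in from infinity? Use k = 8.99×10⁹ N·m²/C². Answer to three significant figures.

4.34×10⁻⁷ J

The work to assemble the configuration equals its total potential energy, U = Σ kqᵢqⱼ/rᵢⱼ over all pairs.
The four side pairs have separation 0.604 m and the two diagonal pairs 0.854 m.
Summing all 6 pair terms gives U = 4.34×10⁻⁷ J.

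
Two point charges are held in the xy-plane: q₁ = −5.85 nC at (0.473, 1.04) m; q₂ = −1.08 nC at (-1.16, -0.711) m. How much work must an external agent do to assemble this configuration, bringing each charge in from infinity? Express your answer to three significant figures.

2.37×10⁻⁸ J

The work to assemble the configuration equals its total potential energy, U = Σ kqᵢqⱼ/rᵢⱼ over all pairs.
Pair separations: r₁₂ = 2.39 m.
U = (2.37×10⁻⁸) = 2.37×10⁻⁸ J.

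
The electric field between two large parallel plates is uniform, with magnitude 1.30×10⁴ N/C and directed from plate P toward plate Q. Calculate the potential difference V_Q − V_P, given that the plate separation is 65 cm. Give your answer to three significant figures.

In a uniform field, potential decreases in the direction of E: ΔV = −E·d for a displacement d parallel to E.
Going from P to Q is a displacement of 65 cm along the field, so V_Q − V_P = −Ed = -8450 V.

-8450 V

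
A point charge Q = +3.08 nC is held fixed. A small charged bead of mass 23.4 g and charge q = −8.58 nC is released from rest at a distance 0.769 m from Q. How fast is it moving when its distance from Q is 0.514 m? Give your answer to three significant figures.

Only the electrostatic force acts, so mechanical energy is conserved: ½mv² = U₁ − U₂ = kQq(1/r₁ − 1/r₂).
U₁ − U₂ = (8.99×10⁹ N·m²/C²)(3.08×10⁻⁹ C)(-8.58×10⁻⁹ C)(1/0.769 − 1/0.514) = 1.53×10⁻⁷ J.
v = √(2·1.53×10⁻⁷/0.0234) = 3.62×10⁻³ m/s.

3.62×10⁻³ m/s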